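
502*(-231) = -115962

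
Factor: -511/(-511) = 1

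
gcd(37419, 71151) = 3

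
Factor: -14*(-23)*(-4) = -1*2^3*7^1*23^1 = -1288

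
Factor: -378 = -1*2^1*3^3*7^1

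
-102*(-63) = 6426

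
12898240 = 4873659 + 8024581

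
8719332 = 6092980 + 2626352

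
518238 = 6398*81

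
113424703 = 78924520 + 34500183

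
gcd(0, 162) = 162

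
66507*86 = 5719602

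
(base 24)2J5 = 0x64D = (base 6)11245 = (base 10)1613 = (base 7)4463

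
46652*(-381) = -17774412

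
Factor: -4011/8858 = -1*2^(-1)*3^1*7^1*43^(-1)*103^(-1)*191^1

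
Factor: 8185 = 5^1*1637^1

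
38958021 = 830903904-791945883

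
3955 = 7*565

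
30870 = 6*5145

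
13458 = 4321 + 9137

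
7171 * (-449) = -3219779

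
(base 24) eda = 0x20c2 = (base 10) 8386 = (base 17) 1c05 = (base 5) 232021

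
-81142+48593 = -32549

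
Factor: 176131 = 89^1*1979^1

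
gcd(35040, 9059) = 1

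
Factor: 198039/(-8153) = -1*3^1*31^(-1)*251^1 = -753/31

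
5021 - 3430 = 1591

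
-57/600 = -19/200 = -0.095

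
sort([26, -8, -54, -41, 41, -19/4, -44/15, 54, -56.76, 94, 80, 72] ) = [-56.76, -54, -41, -8, -19/4, -44/15, 26, 41, 54, 72, 80, 94] 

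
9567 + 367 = 9934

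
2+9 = 11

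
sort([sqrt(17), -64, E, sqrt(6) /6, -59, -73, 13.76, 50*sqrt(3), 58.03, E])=[-73, -64, -59, sqrt(6) /6, E, E, sqrt(17), 13.76, 58.03, 50*sqrt(3)]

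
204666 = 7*29238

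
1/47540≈0.0000210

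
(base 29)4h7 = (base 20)9d4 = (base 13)19b3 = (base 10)3864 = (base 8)7430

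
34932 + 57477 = 92409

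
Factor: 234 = 2^1*3^2*13^1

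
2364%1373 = 991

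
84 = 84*1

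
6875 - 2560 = 4315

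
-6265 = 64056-70321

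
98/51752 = 49/25876 ≈ 0.00189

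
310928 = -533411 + 844339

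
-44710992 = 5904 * (-7573)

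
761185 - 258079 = 503106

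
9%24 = 9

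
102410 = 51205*2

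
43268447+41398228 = 84666675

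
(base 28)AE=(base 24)C6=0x126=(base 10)294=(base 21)E0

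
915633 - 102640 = 812993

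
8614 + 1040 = 9654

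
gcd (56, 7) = 7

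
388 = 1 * 388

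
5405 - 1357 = 4048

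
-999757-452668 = -1452425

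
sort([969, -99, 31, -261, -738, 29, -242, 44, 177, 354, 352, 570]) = [-738, -261, -242, -99, 29, 31, 44, 177, 352, 354, 570, 969]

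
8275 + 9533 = 17808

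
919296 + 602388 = 1521684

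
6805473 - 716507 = 6088966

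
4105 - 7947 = -3842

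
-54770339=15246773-70017112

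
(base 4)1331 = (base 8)175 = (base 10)125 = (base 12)a5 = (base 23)5a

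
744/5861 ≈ 0.127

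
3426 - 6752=-3326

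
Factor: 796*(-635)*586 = -1*2^3*5^1*127^1*199^1*293^1 = -296199560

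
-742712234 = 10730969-753443203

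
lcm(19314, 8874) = 328338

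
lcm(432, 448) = 12096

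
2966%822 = 500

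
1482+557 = 2039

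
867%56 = 27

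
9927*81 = 804087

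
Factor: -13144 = -1*2^3*31^1*53^1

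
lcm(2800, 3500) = 14000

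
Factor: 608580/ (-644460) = -1*3^2*7^2*467^ (-1) = -441/467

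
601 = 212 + 389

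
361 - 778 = -417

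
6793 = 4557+2236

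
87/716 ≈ 0.122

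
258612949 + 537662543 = 796275492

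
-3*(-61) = 183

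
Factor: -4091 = -1*4091^1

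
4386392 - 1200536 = 3185856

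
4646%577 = 30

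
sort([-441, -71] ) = [-441, -71] 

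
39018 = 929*42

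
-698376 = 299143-997519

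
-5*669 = -3345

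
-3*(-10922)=32766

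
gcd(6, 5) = 1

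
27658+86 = 27744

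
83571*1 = 83571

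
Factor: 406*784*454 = 2^6*7^3*29^1*227^1 = 144510016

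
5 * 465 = 2325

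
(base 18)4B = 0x53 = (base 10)83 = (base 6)215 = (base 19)47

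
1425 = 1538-113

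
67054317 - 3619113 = 63435204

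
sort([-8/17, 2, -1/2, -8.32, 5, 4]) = [-8.32, -1/2, -8/17, 2, 4, 5]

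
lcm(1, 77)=77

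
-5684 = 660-6344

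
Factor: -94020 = -1*2^2*3^1*5^1*1567^1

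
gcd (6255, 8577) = 9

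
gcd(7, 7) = 7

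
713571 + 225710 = 939281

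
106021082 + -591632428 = -485611346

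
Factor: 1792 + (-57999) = -1 * 56207^1 = -56207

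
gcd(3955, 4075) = 5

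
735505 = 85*8653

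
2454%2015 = 439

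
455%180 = 95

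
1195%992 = 203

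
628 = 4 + 624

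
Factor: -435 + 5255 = 2^2 * 5^1 * 241^1 = 4820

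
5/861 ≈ 0.00581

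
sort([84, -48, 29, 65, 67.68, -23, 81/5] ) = [-48, -23, 81/5, 29, 65, 67.68, 84] 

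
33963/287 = 118 + 97/287 ≈ 118.34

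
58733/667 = 88 + 37/667 ≈ 88.06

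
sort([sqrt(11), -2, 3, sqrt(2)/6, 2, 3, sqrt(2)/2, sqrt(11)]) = [-2, sqrt(2)/6, sqrt(2)/2, 2, 3, 3, sqrt(11), sqrt(11)]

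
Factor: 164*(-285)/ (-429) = 2^2*5^1*11^ (-1)*13^ (-1)*19^1*41^1 = 15580/143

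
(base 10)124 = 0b1111100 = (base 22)5e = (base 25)4o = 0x7c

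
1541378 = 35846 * 43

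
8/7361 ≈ 0.00109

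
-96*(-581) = 55776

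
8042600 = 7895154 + 147446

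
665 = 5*133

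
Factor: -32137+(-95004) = -1*7^1*41^1*443^1 = -127141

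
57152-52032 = 5120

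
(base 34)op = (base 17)2f8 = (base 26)169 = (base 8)1511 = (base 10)841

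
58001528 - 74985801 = -16984273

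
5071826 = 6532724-1460898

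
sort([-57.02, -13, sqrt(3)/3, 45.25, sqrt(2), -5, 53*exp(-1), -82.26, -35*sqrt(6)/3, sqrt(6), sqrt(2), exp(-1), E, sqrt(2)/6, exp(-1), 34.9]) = [-82.26, -57.02, -35*sqrt(6)/3, -13, -5, sqrt(2)/6, exp(-1), exp(-1), sqrt(3)/3, sqrt(2), sqrt(2), sqrt(6), E, 53*exp(-1), 34.9, 45.25]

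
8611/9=956 + 7/9 ≈ 956.78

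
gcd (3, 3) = 3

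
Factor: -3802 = -1*2^1*1901^1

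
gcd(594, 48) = 6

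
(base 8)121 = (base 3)10000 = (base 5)311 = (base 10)81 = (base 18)49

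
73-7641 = -7568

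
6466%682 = 328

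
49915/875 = 57 + 8/175 ≈ 57.05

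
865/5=173=173.00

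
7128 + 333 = 7461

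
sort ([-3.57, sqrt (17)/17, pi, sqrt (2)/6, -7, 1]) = [-7, -3.57, sqrt (2)/6, sqrt (17)/17, 1, pi]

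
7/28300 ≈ 0.000247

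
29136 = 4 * 7284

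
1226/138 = 613/69 ≈ 8.88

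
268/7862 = 134/3931 ≈ 0.0341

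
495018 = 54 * 9167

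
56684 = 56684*1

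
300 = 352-52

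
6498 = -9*(-722)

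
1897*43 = 81571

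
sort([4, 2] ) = [2, 4] 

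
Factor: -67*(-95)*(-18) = -1*2^1*3^2*5^1*19^1*67^1 = -114570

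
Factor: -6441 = -1*3^1*19^1*113^1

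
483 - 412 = 71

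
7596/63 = 120 + 4/7 ≈ 120.57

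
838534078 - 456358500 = 382175578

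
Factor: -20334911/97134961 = -1 * 7^(-1) * 11^(-1) * 733^(-1) * 1721^(-1) * 20334911^1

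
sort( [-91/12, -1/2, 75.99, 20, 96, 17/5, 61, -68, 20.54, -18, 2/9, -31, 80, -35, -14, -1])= [-68, -35, -31, -18, -14, -91/12, -1, -1/2, 2/9, 17/5, 20, 20.54, 61, 75.99, 80, 96]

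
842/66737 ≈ 0.0126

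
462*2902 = 1340724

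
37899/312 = 12633/104 ≈ 121.47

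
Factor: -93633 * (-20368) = 2^4 * 3^1 * 19^1 * 23^2 * 59^1 * 67^1 = 1907116944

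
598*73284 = 43823832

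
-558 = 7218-7776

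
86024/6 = 43012/3 ≈ 14337.33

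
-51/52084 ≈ -0.000979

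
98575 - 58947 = 39628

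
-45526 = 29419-74945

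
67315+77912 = 145227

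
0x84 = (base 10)132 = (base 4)2010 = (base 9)156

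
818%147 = 83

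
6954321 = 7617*913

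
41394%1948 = 486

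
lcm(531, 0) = 0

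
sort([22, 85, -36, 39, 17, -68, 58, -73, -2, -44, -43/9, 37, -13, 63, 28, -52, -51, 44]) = [-73, -68, -52, -51, -44, -36, -13, -43/9, -2, 17, 22, 28, 37, 39, 44, 58, 63, 85]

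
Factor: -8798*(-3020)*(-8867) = -1*2^3*5^1*53^1*83^1*151^1*8867^1 = -235595835320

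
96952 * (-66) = -6398832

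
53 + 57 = 110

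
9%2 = 1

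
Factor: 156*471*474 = 2^3*3^3*13^1*79^1*157^1 = 34827624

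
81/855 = 9/95 ≈ 0.0947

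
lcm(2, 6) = 6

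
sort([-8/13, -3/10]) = [-8/13, -3/10]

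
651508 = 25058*26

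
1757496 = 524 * 3354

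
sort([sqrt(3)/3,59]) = [sqrt(3)/3,59]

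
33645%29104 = 4541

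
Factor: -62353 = -1 * 23^1 * 2711^1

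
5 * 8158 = 40790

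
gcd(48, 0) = 48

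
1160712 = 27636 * 42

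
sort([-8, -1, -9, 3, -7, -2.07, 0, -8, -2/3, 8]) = [-9, -8, -8, -7, -2.07, -1, -2/3, 0, 3, 8]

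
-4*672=-2688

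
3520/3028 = 880/757 ≈ 1.16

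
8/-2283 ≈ -0.00350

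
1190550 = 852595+337955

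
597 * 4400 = 2626800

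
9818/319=30 + 248/319 ≈ 30.78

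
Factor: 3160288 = 2^5 * 61^1 * 1619^1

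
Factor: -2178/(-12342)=3^1*17^(-1)=3/17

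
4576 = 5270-694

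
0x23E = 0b1000111110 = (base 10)574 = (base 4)20332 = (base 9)707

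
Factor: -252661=-1*307^1*823^1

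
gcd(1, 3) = 1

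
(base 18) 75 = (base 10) 131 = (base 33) 3w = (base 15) 8b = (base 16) 83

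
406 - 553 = -147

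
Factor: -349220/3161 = -1 * 2^2 * 5^1 * 19^1 * 29^(-1) * 109^(-1) * 919^1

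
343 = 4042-3699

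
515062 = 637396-122334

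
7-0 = 7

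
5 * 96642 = 483210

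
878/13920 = 439/6960 ≈ 0.0631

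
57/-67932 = -19/22644≈-0.000839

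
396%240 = 156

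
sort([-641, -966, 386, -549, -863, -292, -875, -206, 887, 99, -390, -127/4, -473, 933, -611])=[-966, -875, -863, -641, -611, -549, -473, -390, -292, -206, -127/4, 99, 386, 887, 933]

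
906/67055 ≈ 0.0135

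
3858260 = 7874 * 490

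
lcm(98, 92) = 4508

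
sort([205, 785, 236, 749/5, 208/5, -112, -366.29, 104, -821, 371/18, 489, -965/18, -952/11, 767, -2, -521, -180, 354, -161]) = [-821, -521, -366.29, -180, -161, -112, -952/11, -965/18, -2, 371/18, 208/5, 104, 749/5, 205, 236, 354, 489, 767, 785]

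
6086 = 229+5857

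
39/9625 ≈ 0.00405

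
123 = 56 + 67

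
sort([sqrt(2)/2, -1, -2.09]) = [-2.09, -1, sqrt(2)/2]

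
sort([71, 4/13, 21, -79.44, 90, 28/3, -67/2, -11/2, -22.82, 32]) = [-79.44, -67/2, -22.82, -11/2, 4/13, 28/3, 21, 32, 71, 90]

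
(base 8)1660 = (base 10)944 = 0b1110110000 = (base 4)32300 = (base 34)rq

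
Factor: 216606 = 2^1 * 3^1 * 13^1 * 2777^1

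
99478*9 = 895302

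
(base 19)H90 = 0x18A4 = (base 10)6308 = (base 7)24251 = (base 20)FF8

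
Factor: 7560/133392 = 2^(-1) * 3^2 * 5^1 * 397^(-1) = 45/794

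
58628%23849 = 10930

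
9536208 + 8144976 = 17681184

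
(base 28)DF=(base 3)112001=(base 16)17B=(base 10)379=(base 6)1431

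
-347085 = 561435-908520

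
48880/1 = 48880 = 48880.00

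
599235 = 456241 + 142994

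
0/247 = 0 = 0.00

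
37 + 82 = 119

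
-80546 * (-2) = 161092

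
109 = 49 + 60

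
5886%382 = 156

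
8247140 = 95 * 86812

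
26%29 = 26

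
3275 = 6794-3519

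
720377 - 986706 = -266329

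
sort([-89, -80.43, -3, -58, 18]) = [-89, -80.43, -58, -3, 18]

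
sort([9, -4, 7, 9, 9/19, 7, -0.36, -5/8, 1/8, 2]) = [-4, -5/8, -0.36, 1/8, 9/19, 2, 7, 7, 9, 9]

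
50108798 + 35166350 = 85275148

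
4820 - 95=4725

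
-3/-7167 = 1/2389 ≈ 0.000419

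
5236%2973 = 2263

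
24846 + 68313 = 93159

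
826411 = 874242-47831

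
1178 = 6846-5668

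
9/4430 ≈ 0.00203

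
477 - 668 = -191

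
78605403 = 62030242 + 16575161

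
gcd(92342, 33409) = 1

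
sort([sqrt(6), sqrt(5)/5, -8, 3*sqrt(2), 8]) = [-8, sqrt(5)/5, sqrt(6), 3*sqrt(2), 8]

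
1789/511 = 3 + 256/511 ≈ 3.50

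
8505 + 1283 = 9788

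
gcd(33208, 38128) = 8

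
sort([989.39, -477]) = [-477, 989.39]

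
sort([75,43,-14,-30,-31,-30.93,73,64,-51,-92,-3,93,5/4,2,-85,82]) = [-92,-85,-51,-31,-30.93,-30,-14,-3,5/4,2,43,64,73,75,82,93]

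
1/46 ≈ 0.0217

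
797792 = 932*856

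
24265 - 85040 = -60775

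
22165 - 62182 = -40017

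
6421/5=1284 + 1/5=1284.20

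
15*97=1455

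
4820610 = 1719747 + 3100863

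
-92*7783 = -716036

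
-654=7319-7973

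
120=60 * 2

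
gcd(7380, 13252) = 4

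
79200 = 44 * 1800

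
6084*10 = 60840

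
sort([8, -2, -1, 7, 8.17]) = [-2, -1, 7, 8, 8.17]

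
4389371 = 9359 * 469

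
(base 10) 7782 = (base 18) 1606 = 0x1e66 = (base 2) 1111001100110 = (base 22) g1g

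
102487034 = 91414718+11072316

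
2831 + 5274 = 8105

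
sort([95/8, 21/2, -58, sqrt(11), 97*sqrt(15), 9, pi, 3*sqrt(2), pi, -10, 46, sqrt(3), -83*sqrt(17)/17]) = [-58, -83*sqrt(17)/17, -10, sqrt(3), pi, pi, sqrt(11), 3*sqrt(2), 9, 21/2, 95/8, 46, 97*sqrt(15)]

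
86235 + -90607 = -4372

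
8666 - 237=8429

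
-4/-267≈0.0150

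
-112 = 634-746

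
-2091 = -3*697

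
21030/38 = 553+8/19 ≈ 553.42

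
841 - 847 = -6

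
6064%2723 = 618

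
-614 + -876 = -1490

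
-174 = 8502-8676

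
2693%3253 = 2693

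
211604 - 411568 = -199964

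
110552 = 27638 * 4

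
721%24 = 1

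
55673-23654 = 32019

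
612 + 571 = 1183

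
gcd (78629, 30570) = 1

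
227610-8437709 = -8210099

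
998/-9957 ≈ -0.100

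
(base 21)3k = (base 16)53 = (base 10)83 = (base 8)123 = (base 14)5d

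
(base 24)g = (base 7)22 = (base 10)16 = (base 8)20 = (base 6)24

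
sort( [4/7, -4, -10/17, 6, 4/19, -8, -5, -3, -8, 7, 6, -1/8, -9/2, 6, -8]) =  [-8, -8, -8, -5, -9/2, -4, -3, -10/17, -1/8, 4/19, 4/7, 6, 6, 6, 7]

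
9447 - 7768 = 1679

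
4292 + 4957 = 9249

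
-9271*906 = -8399526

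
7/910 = 1/130 ≈ 0.00769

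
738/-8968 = -369/4484 ≈ -0.0823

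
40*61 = 2440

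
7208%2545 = 2118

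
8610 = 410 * 21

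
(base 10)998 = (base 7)2624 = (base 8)1746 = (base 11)828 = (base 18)318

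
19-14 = 5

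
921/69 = 307/23 ≈ 13.35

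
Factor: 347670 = 2^1 * 3^2 * 5^1 * 3863^1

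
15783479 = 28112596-12329117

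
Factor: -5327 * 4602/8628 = -1 * 2^ (-1) * 7^1 * 13^1 * 59^1 * 719^ (-1) * 761^1 = -4085809/1438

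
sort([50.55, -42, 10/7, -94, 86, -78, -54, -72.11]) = [-94, -78, -72.11, -54, -42, 10/7, 50.55, 86]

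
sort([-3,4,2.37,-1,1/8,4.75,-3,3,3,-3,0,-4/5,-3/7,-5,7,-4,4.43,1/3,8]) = [-5,-4,-3,-3,-3,-1,-4/5,-3/7,0,1/8,1/3,2.37,3,3,4,4.43,4.75,7,8]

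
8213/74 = 110 + 73/74 ≈ 110.99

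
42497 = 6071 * 7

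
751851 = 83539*9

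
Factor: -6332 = -1*2^2*1583^1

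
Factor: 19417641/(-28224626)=-1 * 2^(-1) * 3^1 * 41^1 * 211^(-1) * 66883^(-1) * 157867^1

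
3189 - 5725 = -2536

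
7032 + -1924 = 5108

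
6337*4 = 25348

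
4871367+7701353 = 12572720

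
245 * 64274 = 15747130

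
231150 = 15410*15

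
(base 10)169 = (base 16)a9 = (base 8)251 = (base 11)144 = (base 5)1134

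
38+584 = 622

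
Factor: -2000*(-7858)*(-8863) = -1*2^5*5^3*3929^1*8863^1 = -139290908000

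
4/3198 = 2/1599 ≈ 0.00125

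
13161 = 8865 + 4296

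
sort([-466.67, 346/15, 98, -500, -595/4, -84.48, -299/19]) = [-500, -466.67, -595/4, -84.48, -299/19, 346/15, 98]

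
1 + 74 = 75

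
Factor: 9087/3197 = 3^1*13^1*23^(-1)*139^(-1)*233^1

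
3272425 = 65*50345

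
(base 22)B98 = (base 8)12632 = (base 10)5530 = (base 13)2695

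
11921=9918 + 2003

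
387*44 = 17028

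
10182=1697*6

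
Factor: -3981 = -1 * 3^1 * 1327^1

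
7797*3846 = 29987262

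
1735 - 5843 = -4108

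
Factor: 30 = 2^1 * 3^1 * 5^1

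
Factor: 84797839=7^1 * 379^1 * 31963^1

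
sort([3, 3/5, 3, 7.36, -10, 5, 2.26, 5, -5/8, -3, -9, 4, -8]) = [-10, -9, -8, -3, -5/8, 3/5, 2.26, 3, 3, 4, 5, 5, 7.36]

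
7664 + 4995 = 12659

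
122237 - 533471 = -411234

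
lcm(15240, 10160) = 30480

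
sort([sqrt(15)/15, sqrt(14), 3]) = [sqrt(15)/15, 3, sqrt(14)]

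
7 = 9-2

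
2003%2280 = 2003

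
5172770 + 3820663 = 8993433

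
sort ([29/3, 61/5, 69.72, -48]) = [-48, 29/3, 61/5, 69.72]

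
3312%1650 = 12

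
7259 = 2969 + 4290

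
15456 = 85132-69676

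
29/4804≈0.00604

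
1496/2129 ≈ 0.703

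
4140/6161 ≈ 0.672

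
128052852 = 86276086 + 41776766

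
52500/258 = 203 + 21/43 ≈ 203.49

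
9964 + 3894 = 13858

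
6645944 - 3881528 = 2764416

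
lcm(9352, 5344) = 37408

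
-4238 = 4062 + -8300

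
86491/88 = 982 + 75/88 ≈ 982.85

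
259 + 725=984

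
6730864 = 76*88564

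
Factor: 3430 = 2^1*5^1*7^3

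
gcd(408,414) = 6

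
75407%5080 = 4287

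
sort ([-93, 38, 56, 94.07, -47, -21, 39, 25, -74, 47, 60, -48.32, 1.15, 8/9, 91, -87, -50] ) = [-93, -87, -74, -50, -48.32, -47, -21, 8/9, 1.15, 25, 38, 39, 47, 56, 60, 91, 94.07] 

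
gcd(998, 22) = 2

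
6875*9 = 61875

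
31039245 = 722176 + 30317069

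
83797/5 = 16759 + 2/5 = 16759.40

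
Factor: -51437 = -1*51437^1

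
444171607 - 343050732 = 101120875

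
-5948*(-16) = 95168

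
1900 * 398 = 756200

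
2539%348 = 103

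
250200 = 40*6255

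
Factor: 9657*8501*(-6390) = -1*2^1*3^4*5^1*29^1*37^1*71^1*8501^1 = -524581663230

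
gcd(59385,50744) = 1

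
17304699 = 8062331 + 9242368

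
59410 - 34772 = 24638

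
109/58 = 1 + 51/58 ≈ 1.88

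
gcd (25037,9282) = 1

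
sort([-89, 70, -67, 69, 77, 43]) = [-89, -67, 43, 69, 70, 77]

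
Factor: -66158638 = -1*2^1*7^1*13^1*593^1*613^1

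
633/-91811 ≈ -0.00689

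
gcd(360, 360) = 360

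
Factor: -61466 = -1*2^1*73^1*421^1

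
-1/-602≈0.00166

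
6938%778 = 714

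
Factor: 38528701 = 38528701^1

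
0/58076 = 0 = 0.00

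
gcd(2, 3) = 1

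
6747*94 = 634218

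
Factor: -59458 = -1 * 2^1 * 7^1 * 31^1 * 137^1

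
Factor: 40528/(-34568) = -1*2^1*17^1*29^(-1) = -34/29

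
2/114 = 1/57 ≈ 0.0175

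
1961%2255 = 1961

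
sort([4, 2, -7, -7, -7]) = [-7, -7, -7, 2, 4]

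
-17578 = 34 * (-517)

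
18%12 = 6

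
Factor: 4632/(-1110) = -1*2^2*5^(-1)*37^(-1)*193^1 = -772/185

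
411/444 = 137/148≈0.926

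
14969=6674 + 8295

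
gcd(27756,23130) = 4626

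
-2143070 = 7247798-9390868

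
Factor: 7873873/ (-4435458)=-1*2^ (-1)*3^ (-1)*7^1*17^1*23^ (-1)*127^1*521^1*32141^ (-1)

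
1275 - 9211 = -7936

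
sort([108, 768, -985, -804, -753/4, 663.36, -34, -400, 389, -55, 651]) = [-985, -804, -400, -753/4, -55, -34, 108, 389, 651, 663.36, 768]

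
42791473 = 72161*593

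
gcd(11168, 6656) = 32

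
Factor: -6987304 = -1*2^3*751^1*1163^1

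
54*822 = 44388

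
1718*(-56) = -96208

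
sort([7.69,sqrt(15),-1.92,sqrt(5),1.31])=[-1.92,1.31,sqrt(5),sqrt(15),7.69]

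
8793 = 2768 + 6025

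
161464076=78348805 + 83115271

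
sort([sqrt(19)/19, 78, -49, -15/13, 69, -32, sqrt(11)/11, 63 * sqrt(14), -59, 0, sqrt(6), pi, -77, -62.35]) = [-77, -62.35, -59, -49, -32, -15/13, 0, sqrt(19)/19, sqrt(11)/11, sqrt(6), pi, 69, 78, 63 * sqrt(14)]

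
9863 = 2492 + 7371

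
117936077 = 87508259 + 30427818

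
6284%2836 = 612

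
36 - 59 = -23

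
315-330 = -15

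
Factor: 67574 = 2^1 * 13^1 * 23^1 * 113^1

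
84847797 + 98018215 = 182866012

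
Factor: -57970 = -1 * 2^1 * 5^1 * 11^1 * 17^1 * 31^1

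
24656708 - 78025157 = -53368449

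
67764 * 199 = 13485036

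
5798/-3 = -1932 - 2/3 ≈ -1932.67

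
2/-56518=-1/28259≈-0.0000354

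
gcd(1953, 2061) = 9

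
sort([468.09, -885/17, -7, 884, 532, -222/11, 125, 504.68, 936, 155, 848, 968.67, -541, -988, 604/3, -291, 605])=[-988, -541, -291, -885/17, -222/11, -7, 125, 155, 604/3, 468.09, 504.68, 532, 605, 848, 884, 936, 968.67]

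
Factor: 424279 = 37^1*11467^1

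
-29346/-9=3260+2/3≈3260.67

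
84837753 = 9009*9417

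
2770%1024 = 722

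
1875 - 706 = 1169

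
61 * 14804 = 903044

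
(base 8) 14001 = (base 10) 6145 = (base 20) f75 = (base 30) 6op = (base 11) 4687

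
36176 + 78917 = 115093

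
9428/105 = 89 + 83/105 ≈ 89.79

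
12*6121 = 73452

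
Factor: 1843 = 19^1*97^1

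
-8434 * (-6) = 50604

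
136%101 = 35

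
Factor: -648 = -1*2^3*3^4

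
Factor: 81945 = 3^3 * 5^1 * 607^1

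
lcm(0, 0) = 0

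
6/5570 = 3/2785≈0.00108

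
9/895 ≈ 0.0101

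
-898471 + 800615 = -97856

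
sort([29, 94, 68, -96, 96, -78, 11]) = [-96, -78, 11, 29, 68, 94, 96]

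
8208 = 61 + 8147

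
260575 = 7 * 37225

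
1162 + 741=1903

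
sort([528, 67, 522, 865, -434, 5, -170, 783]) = [-434, -170, 5, 67, 522, 528, 783, 865]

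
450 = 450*1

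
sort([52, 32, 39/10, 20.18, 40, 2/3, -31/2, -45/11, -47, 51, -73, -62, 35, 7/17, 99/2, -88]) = [-88, -73, -62, -47, -31/2, -45/11, 7/17, 2/3, 39/10, 20.18, 32, 35, 40, 99/2, 51, 52]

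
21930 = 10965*2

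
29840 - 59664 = -29824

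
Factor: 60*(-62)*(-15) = 2^3*3^2*5^2*31^1 = 55800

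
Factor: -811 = -1*811^1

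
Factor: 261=3^2 * 29^1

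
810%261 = 27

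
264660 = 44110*6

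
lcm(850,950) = 16150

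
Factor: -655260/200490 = -1*2^1*41^ (-1)*67^1 = -134/41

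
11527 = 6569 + 4958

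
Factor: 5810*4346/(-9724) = -1*5^1*7^1*11^(-1)*13^(-1)*17^(-1)*41^1*53^1*83^1 = -6312565/2431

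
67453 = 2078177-2010724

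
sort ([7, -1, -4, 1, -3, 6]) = [-4, -3, -1, 1, 6, 7]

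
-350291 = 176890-527181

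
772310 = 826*935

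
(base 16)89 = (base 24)5h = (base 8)211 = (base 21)6b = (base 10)137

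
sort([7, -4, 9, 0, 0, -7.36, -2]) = [-7.36, -4, -2, 0, 0, 7, 9]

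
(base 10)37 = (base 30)17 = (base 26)1b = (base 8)45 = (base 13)2b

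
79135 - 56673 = 22462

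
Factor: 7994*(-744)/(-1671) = 2^4*7^1*31^1*557^(-1)*571^1 = 1982512/557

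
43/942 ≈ 0.0456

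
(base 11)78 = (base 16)55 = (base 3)10011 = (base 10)85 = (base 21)41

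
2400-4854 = -2454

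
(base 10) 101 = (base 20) 51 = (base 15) 6b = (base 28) 3h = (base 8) 145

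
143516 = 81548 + 61968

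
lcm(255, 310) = 15810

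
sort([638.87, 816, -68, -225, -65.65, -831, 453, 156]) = [-831, -225, -68, -65.65, 156, 453, 638.87, 816]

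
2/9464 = 1/4732 ≈ 0.000211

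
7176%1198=1186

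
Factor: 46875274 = 2^1 * 23437637^1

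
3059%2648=411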